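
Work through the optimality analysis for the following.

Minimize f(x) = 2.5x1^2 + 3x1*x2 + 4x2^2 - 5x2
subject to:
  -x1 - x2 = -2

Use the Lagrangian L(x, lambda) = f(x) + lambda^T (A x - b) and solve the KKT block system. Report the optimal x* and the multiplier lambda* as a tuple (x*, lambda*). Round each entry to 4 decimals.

Form the Lagrangian:
  L(x, lambda) = (1/2) x^T Q x + c^T x + lambda^T (A x - b)
Stationarity (grad_x L = 0): Q x + c + A^T lambda = 0.
Primal feasibility: A x = b.

This gives the KKT block system:
  [ Q   A^T ] [ x     ]   [-c ]
  [ A    0  ] [ lambda ] = [ b ]

Solving the linear system:
  x*      = (0.7143, 1.2857)
  lambda* = (7.4286)
  f(x*)   = 4.2143

x* = (0.7143, 1.2857), lambda* = (7.4286)


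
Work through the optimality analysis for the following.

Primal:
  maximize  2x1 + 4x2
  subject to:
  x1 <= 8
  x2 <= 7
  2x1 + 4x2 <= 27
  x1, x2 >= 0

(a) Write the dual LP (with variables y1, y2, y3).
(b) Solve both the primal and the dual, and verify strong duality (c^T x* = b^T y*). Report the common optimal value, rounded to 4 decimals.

The standard primal-dual pair for 'max c^T x s.t. A x <= b, x >= 0' is:
  Dual:  min b^T y  s.t.  A^T y >= c,  y >= 0.

So the dual LP is:
  minimize  8y1 + 7y2 + 27y3
  subject to:
    y1 + 2y3 >= 2
    y2 + 4y3 >= 4
    y1, y2, y3 >= 0

Solving the primal: x* = (0, 6.75).
  primal value c^T x* = 27.
Solving the dual: y* = (0, 0, 1).
  dual value b^T y* = 27.
Strong duality: c^T x* = b^T y*. Confirmed.

27


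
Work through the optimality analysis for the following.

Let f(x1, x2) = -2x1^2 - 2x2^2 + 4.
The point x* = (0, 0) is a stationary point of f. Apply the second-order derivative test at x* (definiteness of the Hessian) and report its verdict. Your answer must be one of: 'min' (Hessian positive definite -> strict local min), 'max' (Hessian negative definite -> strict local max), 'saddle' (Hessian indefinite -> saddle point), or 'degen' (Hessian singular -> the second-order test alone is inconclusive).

Compute the Hessian H = grad^2 f:
  H = [[-4, 0], [0, -4]]
Verify stationarity: grad f(x*) = H x* + g = (0, 0).
Eigenvalues of H: -4, -4.
Both eigenvalues < 0, so H is negative definite -> x* is a strict local max.

max


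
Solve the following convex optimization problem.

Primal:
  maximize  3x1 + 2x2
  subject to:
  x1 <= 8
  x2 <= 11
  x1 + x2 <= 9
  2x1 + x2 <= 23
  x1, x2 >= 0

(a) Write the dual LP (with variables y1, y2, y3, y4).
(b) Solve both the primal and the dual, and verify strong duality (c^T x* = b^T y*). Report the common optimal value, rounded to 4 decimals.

The standard primal-dual pair for 'max c^T x s.t. A x <= b, x >= 0' is:
  Dual:  min b^T y  s.t.  A^T y >= c,  y >= 0.

So the dual LP is:
  minimize  8y1 + 11y2 + 9y3 + 23y4
  subject to:
    y1 + y3 + 2y4 >= 3
    y2 + y3 + y4 >= 2
    y1, y2, y3, y4 >= 0

Solving the primal: x* = (8, 1).
  primal value c^T x* = 26.
Solving the dual: y* = (1, 0, 2, 0).
  dual value b^T y* = 26.
Strong duality: c^T x* = b^T y*. Confirmed.

26


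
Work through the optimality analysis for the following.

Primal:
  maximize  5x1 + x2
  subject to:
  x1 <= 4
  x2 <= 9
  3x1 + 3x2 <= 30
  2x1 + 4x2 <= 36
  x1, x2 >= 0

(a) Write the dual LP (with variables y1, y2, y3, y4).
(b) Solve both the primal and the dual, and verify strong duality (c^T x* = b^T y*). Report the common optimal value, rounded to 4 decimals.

The standard primal-dual pair for 'max c^T x s.t. A x <= b, x >= 0' is:
  Dual:  min b^T y  s.t.  A^T y >= c,  y >= 0.

So the dual LP is:
  minimize  4y1 + 9y2 + 30y3 + 36y4
  subject to:
    y1 + 3y3 + 2y4 >= 5
    y2 + 3y3 + 4y4 >= 1
    y1, y2, y3, y4 >= 0

Solving the primal: x* = (4, 6).
  primal value c^T x* = 26.
Solving the dual: y* = (4, 0, 0.3333, 0).
  dual value b^T y* = 26.
Strong duality: c^T x* = b^T y*. Confirmed.

26


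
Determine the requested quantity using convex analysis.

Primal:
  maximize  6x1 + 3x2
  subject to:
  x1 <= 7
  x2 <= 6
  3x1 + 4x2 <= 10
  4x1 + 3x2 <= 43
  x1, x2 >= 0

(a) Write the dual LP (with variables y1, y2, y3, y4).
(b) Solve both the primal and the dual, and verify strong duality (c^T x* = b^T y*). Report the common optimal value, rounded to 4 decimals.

The standard primal-dual pair for 'max c^T x s.t. A x <= b, x >= 0' is:
  Dual:  min b^T y  s.t.  A^T y >= c,  y >= 0.

So the dual LP is:
  minimize  7y1 + 6y2 + 10y3 + 43y4
  subject to:
    y1 + 3y3 + 4y4 >= 6
    y2 + 4y3 + 3y4 >= 3
    y1, y2, y3, y4 >= 0

Solving the primal: x* = (3.3333, 0).
  primal value c^T x* = 20.
Solving the dual: y* = (0, 0, 2, 0).
  dual value b^T y* = 20.
Strong duality: c^T x* = b^T y*. Confirmed.

20


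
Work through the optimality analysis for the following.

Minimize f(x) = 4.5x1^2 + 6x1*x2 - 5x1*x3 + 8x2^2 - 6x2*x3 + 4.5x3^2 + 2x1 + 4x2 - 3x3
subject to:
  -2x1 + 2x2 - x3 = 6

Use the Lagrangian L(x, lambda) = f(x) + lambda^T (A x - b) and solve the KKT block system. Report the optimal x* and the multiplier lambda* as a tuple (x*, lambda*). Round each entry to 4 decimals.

Form the Lagrangian:
  L(x, lambda) = (1/2) x^T Q x + c^T x + lambda^T (A x - b)
Stationarity (grad_x L = 0): Q x + c + A^T lambda = 0.
Primal feasibility: A x = b.

This gives the KKT block system:
  [ Q   A^T ] [ x     ]   [-c ]
  [ A    0  ] [ lambda ] = [ b ]

Solving the linear system:
  x*      = (-1.9459, 0.6969, -0.7143)
  lambda* = (-3.8803)
  f(x*)   = 12.1602

x* = (-1.9459, 0.6969, -0.7143), lambda* = (-3.8803)


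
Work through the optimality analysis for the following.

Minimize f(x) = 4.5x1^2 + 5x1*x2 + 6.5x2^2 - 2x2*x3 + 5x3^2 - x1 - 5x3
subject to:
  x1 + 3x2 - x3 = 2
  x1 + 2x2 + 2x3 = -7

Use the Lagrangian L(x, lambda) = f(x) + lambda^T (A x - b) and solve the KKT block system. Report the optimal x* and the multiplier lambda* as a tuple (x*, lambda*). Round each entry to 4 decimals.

Form the Lagrangian:
  L(x, lambda) = (1/2) x^T Q x + c^T x + lambda^T (A x - b)
Stationarity (grad_x L = 0): Q x + c + A^T lambda = 0.
Primal feasibility: A x = b.

This gives the KKT block system:
  [ Q   A^T ] [ x     ]   [-c ]
  [ A    0  ] [ lambda ] = [ b ]

Solving the linear system:
  x*      = (-0.1486, -0.3193, -3.1064)
  lambda* = (-9.1863, 13.1197)
  f(x*)   = 62.9457

x* = (-0.1486, -0.3193, -3.1064), lambda* = (-9.1863, 13.1197)


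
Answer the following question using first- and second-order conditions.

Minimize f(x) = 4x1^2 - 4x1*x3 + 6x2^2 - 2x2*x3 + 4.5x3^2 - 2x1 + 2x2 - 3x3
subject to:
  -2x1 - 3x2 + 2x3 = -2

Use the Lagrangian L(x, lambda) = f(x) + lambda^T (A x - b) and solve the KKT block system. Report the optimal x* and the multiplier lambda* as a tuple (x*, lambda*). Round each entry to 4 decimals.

Form the Lagrangian:
  L(x, lambda) = (1/2) x^T Q x + c^T x + lambda^T (A x - b)
Stationarity (grad_x L = 0): Q x + c + A^T lambda = 0.
Primal feasibility: A x = b.

This gives the KKT block system:
  [ Q   A^T ] [ x     ]   [-c ]
  [ A    0  ] [ lambda ] = [ b ]

Solving the linear system:
  x*      = (0.9005, 0.3447, 0.4175)
  lambda* = (1.767)
  f(x*)   = 0.585

x* = (0.9005, 0.3447, 0.4175), lambda* = (1.767)


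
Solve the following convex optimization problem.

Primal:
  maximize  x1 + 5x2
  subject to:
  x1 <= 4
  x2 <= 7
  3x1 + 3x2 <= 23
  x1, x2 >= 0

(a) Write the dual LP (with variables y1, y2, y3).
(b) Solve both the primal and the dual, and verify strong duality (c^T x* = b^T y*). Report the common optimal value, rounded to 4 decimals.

The standard primal-dual pair for 'max c^T x s.t. A x <= b, x >= 0' is:
  Dual:  min b^T y  s.t.  A^T y >= c,  y >= 0.

So the dual LP is:
  minimize  4y1 + 7y2 + 23y3
  subject to:
    y1 + 3y3 >= 1
    y2 + 3y3 >= 5
    y1, y2, y3 >= 0

Solving the primal: x* = (0.6667, 7).
  primal value c^T x* = 35.6667.
Solving the dual: y* = (0, 4, 0.3333).
  dual value b^T y* = 35.6667.
Strong duality: c^T x* = b^T y*. Confirmed.

35.6667


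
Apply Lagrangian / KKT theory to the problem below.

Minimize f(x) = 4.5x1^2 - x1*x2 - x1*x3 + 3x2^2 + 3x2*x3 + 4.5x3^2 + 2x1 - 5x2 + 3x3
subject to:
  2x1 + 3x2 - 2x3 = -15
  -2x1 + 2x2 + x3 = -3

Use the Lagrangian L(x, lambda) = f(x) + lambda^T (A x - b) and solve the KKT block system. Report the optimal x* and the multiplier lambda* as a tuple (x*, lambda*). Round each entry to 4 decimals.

Form the Lagrangian:
  L(x, lambda) = (1/2) x^T Q x + c^T x + lambda^T (A x - b)
Stationarity (grad_x L = 0): Q x + c + A^T lambda = 0.
Primal feasibility: A x = b.

This gives the KKT block system:
  [ Q   A^T ] [ x     ]   [-c ]
  [ A    0  ] [ lambda ] = [ b ]

Solving the linear system:
  x*      = (-1.0418, -3.2976, 1.5118)
  lambda* = (4.9598, 2.1648)
  f(x*)   = 49.9153

x* = (-1.0418, -3.2976, 1.5118), lambda* = (4.9598, 2.1648)


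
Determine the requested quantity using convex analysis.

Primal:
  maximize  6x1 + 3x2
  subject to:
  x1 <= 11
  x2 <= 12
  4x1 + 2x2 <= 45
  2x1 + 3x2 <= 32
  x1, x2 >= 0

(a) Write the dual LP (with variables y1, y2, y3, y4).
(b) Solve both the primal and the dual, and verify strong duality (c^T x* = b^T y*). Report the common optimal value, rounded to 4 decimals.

The standard primal-dual pair for 'max c^T x s.t. A x <= b, x >= 0' is:
  Dual:  min b^T y  s.t.  A^T y >= c,  y >= 0.

So the dual LP is:
  minimize  11y1 + 12y2 + 45y3 + 32y4
  subject to:
    y1 + 4y3 + 2y4 >= 6
    y2 + 2y3 + 3y4 >= 3
    y1, y2, y3, y4 >= 0

Solving the primal: x* = (11, 0.5).
  primal value c^T x* = 67.5.
Solving the dual: y* = (0, 0, 1.5, 0).
  dual value b^T y* = 67.5.
Strong duality: c^T x* = b^T y*. Confirmed.

67.5


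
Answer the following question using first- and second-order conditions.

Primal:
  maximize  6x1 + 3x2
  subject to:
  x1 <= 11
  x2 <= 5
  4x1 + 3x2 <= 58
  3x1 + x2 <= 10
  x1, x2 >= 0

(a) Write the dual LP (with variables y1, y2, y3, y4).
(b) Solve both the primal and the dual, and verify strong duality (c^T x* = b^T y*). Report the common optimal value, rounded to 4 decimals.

The standard primal-dual pair for 'max c^T x s.t. A x <= b, x >= 0' is:
  Dual:  min b^T y  s.t.  A^T y >= c,  y >= 0.

So the dual LP is:
  minimize  11y1 + 5y2 + 58y3 + 10y4
  subject to:
    y1 + 4y3 + 3y4 >= 6
    y2 + 3y3 + y4 >= 3
    y1, y2, y3, y4 >= 0

Solving the primal: x* = (1.6667, 5).
  primal value c^T x* = 25.
Solving the dual: y* = (0, 1, 0, 2).
  dual value b^T y* = 25.
Strong duality: c^T x* = b^T y*. Confirmed.

25


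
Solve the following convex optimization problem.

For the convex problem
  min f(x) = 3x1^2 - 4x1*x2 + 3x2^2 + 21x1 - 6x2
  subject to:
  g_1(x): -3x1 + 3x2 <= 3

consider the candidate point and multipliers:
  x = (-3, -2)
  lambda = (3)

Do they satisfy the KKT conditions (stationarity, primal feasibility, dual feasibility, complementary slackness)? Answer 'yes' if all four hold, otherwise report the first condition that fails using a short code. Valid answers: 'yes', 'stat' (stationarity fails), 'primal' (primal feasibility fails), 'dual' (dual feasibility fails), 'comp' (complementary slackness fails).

Gradient of f: grad f(x) = Q x + c = (11, -6)
Constraint values g_i(x) = a_i^T x - b_i:
  g_1((-3, -2)) = 0
Stationarity residual: grad f(x) + sum_i lambda_i a_i = (2, 3)
  -> stationarity FAILS
Primal feasibility (all g_i <= 0): OK
Dual feasibility (all lambda_i >= 0): OK
Complementary slackness (lambda_i * g_i(x) = 0 for all i): OK

Verdict: the first failing condition is stationarity -> stat.

stat


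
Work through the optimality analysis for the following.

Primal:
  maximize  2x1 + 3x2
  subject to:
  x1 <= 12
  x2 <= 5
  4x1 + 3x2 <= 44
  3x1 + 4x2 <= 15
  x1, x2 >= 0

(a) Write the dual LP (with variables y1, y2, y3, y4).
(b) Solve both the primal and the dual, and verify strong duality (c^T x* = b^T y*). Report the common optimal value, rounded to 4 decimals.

The standard primal-dual pair for 'max c^T x s.t. A x <= b, x >= 0' is:
  Dual:  min b^T y  s.t.  A^T y >= c,  y >= 0.

So the dual LP is:
  minimize  12y1 + 5y2 + 44y3 + 15y4
  subject to:
    y1 + 4y3 + 3y4 >= 2
    y2 + 3y3 + 4y4 >= 3
    y1, y2, y3, y4 >= 0

Solving the primal: x* = (0, 3.75).
  primal value c^T x* = 11.25.
Solving the dual: y* = (0, 0, 0, 0.75).
  dual value b^T y* = 11.25.
Strong duality: c^T x* = b^T y*. Confirmed.

11.25


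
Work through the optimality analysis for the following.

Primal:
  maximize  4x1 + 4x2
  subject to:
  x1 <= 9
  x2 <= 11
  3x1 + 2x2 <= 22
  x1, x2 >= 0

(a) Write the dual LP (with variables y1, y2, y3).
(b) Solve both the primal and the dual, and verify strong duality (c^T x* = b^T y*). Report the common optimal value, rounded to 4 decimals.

The standard primal-dual pair for 'max c^T x s.t. A x <= b, x >= 0' is:
  Dual:  min b^T y  s.t.  A^T y >= c,  y >= 0.

So the dual LP is:
  minimize  9y1 + 11y2 + 22y3
  subject to:
    y1 + 3y3 >= 4
    y2 + 2y3 >= 4
    y1, y2, y3 >= 0

Solving the primal: x* = (0, 11).
  primal value c^T x* = 44.
Solving the dual: y* = (0, 1.3333, 1.3333).
  dual value b^T y* = 44.
Strong duality: c^T x* = b^T y*. Confirmed.

44


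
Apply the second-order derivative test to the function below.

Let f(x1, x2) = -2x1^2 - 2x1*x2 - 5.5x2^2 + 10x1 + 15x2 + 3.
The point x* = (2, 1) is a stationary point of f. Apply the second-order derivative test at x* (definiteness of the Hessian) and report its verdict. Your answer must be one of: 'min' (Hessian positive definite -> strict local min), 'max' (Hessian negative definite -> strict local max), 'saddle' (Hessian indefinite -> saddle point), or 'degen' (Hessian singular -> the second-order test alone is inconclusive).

Compute the Hessian H = grad^2 f:
  H = [[-4, -2], [-2, -11]]
Verify stationarity: grad f(x*) = H x* + g = (0, 0).
Eigenvalues of H: -11.5311, -3.4689.
Both eigenvalues < 0, so H is negative definite -> x* is a strict local max.

max


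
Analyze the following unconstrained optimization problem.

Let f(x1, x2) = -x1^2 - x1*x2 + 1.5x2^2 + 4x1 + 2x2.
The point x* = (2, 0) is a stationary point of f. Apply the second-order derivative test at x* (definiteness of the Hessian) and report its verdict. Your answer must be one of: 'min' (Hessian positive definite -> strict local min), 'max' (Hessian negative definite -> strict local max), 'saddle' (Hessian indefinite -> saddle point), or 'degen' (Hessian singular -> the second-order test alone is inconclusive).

Compute the Hessian H = grad^2 f:
  H = [[-2, -1], [-1, 3]]
Verify stationarity: grad f(x*) = H x* + g = (0, 0).
Eigenvalues of H: -2.1926, 3.1926.
Eigenvalues have mixed signs, so H is indefinite -> x* is a saddle point.

saddle


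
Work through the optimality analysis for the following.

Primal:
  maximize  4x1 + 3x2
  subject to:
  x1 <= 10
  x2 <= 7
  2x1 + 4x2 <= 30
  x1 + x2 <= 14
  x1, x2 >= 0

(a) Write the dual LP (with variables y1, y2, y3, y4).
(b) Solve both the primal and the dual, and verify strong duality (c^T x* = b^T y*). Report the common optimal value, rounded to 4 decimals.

The standard primal-dual pair for 'max c^T x s.t. A x <= b, x >= 0' is:
  Dual:  min b^T y  s.t.  A^T y >= c,  y >= 0.

So the dual LP is:
  minimize  10y1 + 7y2 + 30y3 + 14y4
  subject to:
    y1 + 2y3 + y4 >= 4
    y2 + 4y3 + y4 >= 3
    y1, y2, y3, y4 >= 0

Solving the primal: x* = (10, 2.5).
  primal value c^T x* = 47.5.
Solving the dual: y* = (2.5, 0, 0.75, 0).
  dual value b^T y* = 47.5.
Strong duality: c^T x* = b^T y*. Confirmed.

47.5


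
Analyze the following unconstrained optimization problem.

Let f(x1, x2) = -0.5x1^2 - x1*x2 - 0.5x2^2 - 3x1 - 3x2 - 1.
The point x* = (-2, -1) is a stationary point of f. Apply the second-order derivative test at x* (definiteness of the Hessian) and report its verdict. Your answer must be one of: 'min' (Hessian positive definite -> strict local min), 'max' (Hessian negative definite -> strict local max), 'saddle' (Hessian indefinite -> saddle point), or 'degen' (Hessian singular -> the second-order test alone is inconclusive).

Compute the Hessian H = grad^2 f:
  H = [[-1, -1], [-1, -1]]
Verify stationarity: grad f(x*) = H x* + g = (0, 0).
Eigenvalues of H: -2, 0.
H has a zero eigenvalue (singular; negative semidefinite but not definite), so H is neither positive definite, negative definite, nor indefinite. The second-order test alone is inconclusive -> degen.
(Indeed, f is constant along the null direction of H through x*, so x* is not a strict local extremum.)

degen


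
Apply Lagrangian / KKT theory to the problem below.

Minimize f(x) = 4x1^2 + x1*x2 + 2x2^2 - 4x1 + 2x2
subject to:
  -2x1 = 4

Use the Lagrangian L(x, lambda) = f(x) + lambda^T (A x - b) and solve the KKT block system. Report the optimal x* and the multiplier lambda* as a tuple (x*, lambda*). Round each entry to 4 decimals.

Form the Lagrangian:
  L(x, lambda) = (1/2) x^T Q x + c^T x + lambda^T (A x - b)
Stationarity (grad_x L = 0): Q x + c + A^T lambda = 0.
Primal feasibility: A x = b.

This gives the KKT block system:
  [ Q   A^T ] [ x     ]   [-c ]
  [ A    0  ] [ lambda ] = [ b ]

Solving the linear system:
  x*      = (-2, 0)
  lambda* = (-10)
  f(x*)   = 24

x* = (-2, 0), lambda* = (-10)


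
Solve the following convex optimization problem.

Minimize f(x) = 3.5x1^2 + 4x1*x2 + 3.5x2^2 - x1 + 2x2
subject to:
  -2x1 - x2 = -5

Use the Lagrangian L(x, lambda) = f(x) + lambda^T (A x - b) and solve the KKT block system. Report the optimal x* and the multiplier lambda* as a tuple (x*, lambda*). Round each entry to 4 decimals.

Form the Lagrangian:
  L(x, lambda) = (1/2) x^T Q x + c^T x + lambda^T (A x - b)
Stationarity (grad_x L = 0): Q x + c + A^T lambda = 0.
Primal feasibility: A x = b.

This gives the KKT block system:
  [ Q   A^T ] [ x     ]   [-c ]
  [ A    0  ] [ lambda ] = [ b ]

Solving the linear system:
  x*      = (2.8947, -0.7895)
  lambda* = (8.0526)
  f(x*)   = 17.8947

x* = (2.8947, -0.7895), lambda* = (8.0526)


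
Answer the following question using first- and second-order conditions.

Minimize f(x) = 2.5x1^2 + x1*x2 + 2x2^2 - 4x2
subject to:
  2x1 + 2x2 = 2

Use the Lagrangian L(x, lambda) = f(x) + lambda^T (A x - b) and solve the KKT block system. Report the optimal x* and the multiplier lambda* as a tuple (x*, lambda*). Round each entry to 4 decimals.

Form the Lagrangian:
  L(x, lambda) = (1/2) x^T Q x + c^T x + lambda^T (A x - b)
Stationarity (grad_x L = 0): Q x + c + A^T lambda = 0.
Primal feasibility: A x = b.

This gives the KKT block system:
  [ Q   A^T ] [ x     ]   [-c ]
  [ A    0  ] [ lambda ] = [ b ]

Solving the linear system:
  x*      = (-0.1429, 1.1429)
  lambda* = (-0.2143)
  f(x*)   = -2.0714

x* = (-0.1429, 1.1429), lambda* = (-0.2143)


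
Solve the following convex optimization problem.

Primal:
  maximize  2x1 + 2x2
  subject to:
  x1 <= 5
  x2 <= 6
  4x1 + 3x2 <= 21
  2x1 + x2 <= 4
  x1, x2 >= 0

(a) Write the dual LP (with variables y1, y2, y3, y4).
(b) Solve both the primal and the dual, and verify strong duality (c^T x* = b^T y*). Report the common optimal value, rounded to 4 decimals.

The standard primal-dual pair for 'max c^T x s.t. A x <= b, x >= 0' is:
  Dual:  min b^T y  s.t.  A^T y >= c,  y >= 0.

So the dual LP is:
  minimize  5y1 + 6y2 + 21y3 + 4y4
  subject to:
    y1 + 4y3 + 2y4 >= 2
    y2 + 3y3 + y4 >= 2
    y1, y2, y3, y4 >= 0

Solving the primal: x* = (0, 4).
  primal value c^T x* = 8.
Solving the dual: y* = (0, 0, 0, 2).
  dual value b^T y* = 8.
Strong duality: c^T x* = b^T y*. Confirmed.

8


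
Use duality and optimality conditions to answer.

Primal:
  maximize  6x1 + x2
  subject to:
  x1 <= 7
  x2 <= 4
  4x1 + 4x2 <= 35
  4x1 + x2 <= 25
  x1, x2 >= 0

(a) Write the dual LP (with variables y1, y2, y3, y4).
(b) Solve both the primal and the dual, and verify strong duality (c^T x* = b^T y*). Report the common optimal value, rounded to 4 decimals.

The standard primal-dual pair for 'max c^T x s.t. A x <= b, x >= 0' is:
  Dual:  min b^T y  s.t.  A^T y >= c,  y >= 0.

So the dual LP is:
  minimize  7y1 + 4y2 + 35y3 + 25y4
  subject to:
    y1 + 4y3 + 4y4 >= 6
    y2 + 4y3 + y4 >= 1
    y1, y2, y3, y4 >= 0

Solving the primal: x* = (6.25, 0).
  primal value c^T x* = 37.5.
Solving the dual: y* = (0, 0, 0, 1.5).
  dual value b^T y* = 37.5.
Strong duality: c^T x* = b^T y*. Confirmed.

37.5


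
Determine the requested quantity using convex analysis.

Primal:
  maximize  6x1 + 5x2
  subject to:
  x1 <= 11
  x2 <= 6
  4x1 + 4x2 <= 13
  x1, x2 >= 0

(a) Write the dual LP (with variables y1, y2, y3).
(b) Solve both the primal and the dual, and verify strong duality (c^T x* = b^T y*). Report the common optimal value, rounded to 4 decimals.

The standard primal-dual pair for 'max c^T x s.t. A x <= b, x >= 0' is:
  Dual:  min b^T y  s.t.  A^T y >= c,  y >= 0.

So the dual LP is:
  minimize  11y1 + 6y2 + 13y3
  subject to:
    y1 + 4y3 >= 6
    y2 + 4y3 >= 5
    y1, y2, y3 >= 0

Solving the primal: x* = (3.25, 0).
  primal value c^T x* = 19.5.
Solving the dual: y* = (0, 0, 1.5).
  dual value b^T y* = 19.5.
Strong duality: c^T x* = b^T y*. Confirmed.

19.5


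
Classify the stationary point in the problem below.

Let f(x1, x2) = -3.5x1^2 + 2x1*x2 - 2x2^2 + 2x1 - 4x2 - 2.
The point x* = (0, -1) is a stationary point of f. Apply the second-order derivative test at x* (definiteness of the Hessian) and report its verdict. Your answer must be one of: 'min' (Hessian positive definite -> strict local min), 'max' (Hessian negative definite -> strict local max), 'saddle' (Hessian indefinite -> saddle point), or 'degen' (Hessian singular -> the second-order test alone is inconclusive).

Compute the Hessian H = grad^2 f:
  H = [[-7, 2], [2, -4]]
Verify stationarity: grad f(x*) = H x* + g = (0, 0).
Eigenvalues of H: -8, -3.
Both eigenvalues < 0, so H is negative definite -> x* is a strict local max.

max


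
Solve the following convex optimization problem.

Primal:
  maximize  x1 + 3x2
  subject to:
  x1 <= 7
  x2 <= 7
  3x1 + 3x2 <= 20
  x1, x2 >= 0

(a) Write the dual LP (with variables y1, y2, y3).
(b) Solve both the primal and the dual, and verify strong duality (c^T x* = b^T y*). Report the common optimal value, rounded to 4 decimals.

The standard primal-dual pair for 'max c^T x s.t. A x <= b, x >= 0' is:
  Dual:  min b^T y  s.t.  A^T y >= c,  y >= 0.

So the dual LP is:
  minimize  7y1 + 7y2 + 20y3
  subject to:
    y1 + 3y3 >= 1
    y2 + 3y3 >= 3
    y1, y2, y3 >= 0

Solving the primal: x* = (0, 6.6667).
  primal value c^T x* = 20.
Solving the dual: y* = (0, 0, 1).
  dual value b^T y* = 20.
Strong duality: c^T x* = b^T y*. Confirmed.

20


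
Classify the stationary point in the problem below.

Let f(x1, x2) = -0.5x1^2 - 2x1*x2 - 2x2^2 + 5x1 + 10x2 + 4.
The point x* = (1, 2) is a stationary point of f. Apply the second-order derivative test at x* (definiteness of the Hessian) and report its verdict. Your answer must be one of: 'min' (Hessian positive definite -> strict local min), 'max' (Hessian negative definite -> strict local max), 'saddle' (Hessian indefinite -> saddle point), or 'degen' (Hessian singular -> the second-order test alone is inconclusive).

Compute the Hessian H = grad^2 f:
  H = [[-1, -2], [-2, -4]]
Verify stationarity: grad f(x*) = H x* + g = (0, 0).
Eigenvalues of H: -5, 0.
H has a zero eigenvalue (singular; negative semidefinite but not definite), so H is neither positive definite, negative definite, nor indefinite. The second-order test alone is inconclusive -> degen.
(Indeed, f is constant along the null direction of H through x*, so x* is not a strict local extremum.)

degen


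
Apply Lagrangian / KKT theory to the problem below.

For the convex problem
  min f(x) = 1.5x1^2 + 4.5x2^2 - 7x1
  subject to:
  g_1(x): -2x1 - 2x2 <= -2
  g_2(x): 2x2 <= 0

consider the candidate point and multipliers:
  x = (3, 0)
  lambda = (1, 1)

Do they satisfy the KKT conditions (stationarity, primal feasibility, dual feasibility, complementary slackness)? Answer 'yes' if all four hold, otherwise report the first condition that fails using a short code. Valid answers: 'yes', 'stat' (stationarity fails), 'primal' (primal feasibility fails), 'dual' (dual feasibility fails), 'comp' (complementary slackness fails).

Gradient of f: grad f(x) = Q x + c = (2, 0)
Constraint values g_i(x) = a_i^T x - b_i:
  g_1((3, 0)) = -4
  g_2((3, 0)) = 0
Stationarity residual: grad f(x) + sum_i lambda_i a_i = (0, 0)
  -> stationarity OK
Primal feasibility (all g_i <= 0): OK
Dual feasibility (all lambda_i >= 0): OK
Complementary slackness (lambda_i * g_i(x) = 0 for all i): FAILS

Verdict: the first failing condition is complementary_slackness -> comp.

comp


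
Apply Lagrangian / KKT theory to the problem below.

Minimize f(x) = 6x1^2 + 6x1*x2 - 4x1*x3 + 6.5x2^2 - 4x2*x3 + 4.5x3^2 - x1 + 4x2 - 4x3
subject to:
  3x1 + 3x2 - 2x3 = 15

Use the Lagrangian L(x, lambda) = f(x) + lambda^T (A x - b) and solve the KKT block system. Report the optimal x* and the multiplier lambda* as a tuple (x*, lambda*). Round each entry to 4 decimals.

Form the Lagrangian:
  L(x, lambda) = (1/2) x^T Q x + c^T x + lambda^T (A x - b)
Stationarity (grad_x L = 0): Q x + c + A^T lambda = 0.
Primal feasibility: A x = b.

This gives the KKT block system:
  [ Q   A^T ] [ x     ]   [-c ]
  [ A    0  ] [ lambda ] = [ b ]

Solving the linear system:
  x*      = (2.7239, 1.6205, -0.9835)
  lambda* = (-15.1144)
  f(x*)   = 117.2041

x* = (2.7239, 1.6205, -0.9835), lambda* = (-15.1144)


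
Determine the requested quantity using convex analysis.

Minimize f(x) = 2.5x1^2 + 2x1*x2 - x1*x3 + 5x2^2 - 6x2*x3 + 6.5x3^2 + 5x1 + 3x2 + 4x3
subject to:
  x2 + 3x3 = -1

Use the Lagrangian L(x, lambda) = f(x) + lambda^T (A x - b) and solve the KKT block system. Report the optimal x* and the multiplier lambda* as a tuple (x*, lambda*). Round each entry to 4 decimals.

Form the Lagrangian:
  L(x, lambda) = (1/2) x^T Q x + c^T x + lambda^T (A x - b)
Stationarity (grad_x L = 0): Q x + c + A^T lambda = 0.
Primal feasibility: A x = b.

This gives the KKT block system:
  [ Q   A^T ] [ x     ]   [-c ]
  [ A    0  ] [ lambda ] = [ b ]

Solving the linear system:
  x*      = (-0.9814, -0.1827, -0.2724)
  lambda* = (-0.8452)
  f(x*)   = -3.695

x* = (-0.9814, -0.1827, -0.2724), lambda* = (-0.8452)


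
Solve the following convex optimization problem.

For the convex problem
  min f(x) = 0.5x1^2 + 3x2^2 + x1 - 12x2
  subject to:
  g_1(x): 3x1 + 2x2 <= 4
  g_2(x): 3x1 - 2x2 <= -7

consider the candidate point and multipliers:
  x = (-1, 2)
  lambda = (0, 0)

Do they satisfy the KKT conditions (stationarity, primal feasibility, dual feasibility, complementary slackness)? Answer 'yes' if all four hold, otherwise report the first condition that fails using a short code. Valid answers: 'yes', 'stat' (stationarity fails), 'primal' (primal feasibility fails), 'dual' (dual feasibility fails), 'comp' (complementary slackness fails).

Gradient of f: grad f(x) = Q x + c = (0, 0)
Constraint values g_i(x) = a_i^T x - b_i:
  g_1((-1, 2)) = -3
  g_2((-1, 2)) = 0
Stationarity residual: grad f(x) + sum_i lambda_i a_i = (0, 0)
  -> stationarity OK
Primal feasibility (all g_i <= 0): OK
Dual feasibility (all lambda_i >= 0): OK
Complementary slackness (lambda_i * g_i(x) = 0 for all i): OK

Verdict: yes, KKT holds.

yes


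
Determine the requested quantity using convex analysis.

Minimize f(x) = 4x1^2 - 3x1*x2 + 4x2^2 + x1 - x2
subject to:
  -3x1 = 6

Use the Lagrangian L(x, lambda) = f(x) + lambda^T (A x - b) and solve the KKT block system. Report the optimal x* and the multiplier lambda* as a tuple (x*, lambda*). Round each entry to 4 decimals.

Form the Lagrangian:
  L(x, lambda) = (1/2) x^T Q x + c^T x + lambda^T (A x - b)
Stationarity (grad_x L = 0): Q x + c + A^T lambda = 0.
Primal feasibility: A x = b.

This gives the KKT block system:
  [ Q   A^T ] [ x     ]   [-c ]
  [ A    0  ] [ lambda ] = [ b ]

Solving the linear system:
  x*      = (-2, -0.625)
  lambda* = (-4.375)
  f(x*)   = 12.4375

x* = (-2, -0.625), lambda* = (-4.375)


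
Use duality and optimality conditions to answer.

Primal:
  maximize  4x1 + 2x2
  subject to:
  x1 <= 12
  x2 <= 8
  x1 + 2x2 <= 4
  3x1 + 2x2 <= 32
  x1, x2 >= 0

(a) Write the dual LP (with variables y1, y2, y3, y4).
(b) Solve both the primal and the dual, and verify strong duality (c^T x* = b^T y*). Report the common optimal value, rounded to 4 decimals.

The standard primal-dual pair for 'max c^T x s.t. A x <= b, x >= 0' is:
  Dual:  min b^T y  s.t.  A^T y >= c,  y >= 0.

So the dual LP is:
  minimize  12y1 + 8y2 + 4y3 + 32y4
  subject to:
    y1 + y3 + 3y4 >= 4
    y2 + 2y3 + 2y4 >= 2
    y1, y2, y3, y4 >= 0

Solving the primal: x* = (4, 0).
  primal value c^T x* = 16.
Solving the dual: y* = (0, 0, 4, 0).
  dual value b^T y* = 16.
Strong duality: c^T x* = b^T y*. Confirmed.

16


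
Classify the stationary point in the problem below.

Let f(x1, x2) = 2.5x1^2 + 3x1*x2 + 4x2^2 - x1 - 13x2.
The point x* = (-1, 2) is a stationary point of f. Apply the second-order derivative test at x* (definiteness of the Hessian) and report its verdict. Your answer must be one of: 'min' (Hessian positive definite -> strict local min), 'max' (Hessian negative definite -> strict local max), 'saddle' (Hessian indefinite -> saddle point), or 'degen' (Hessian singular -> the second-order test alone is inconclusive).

Compute the Hessian H = grad^2 f:
  H = [[5, 3], [3, 8]]
Verify stationarity: grad f(x*) = H x* + g = (0, 0).
Eigenvalues of H: 3.1459, 9.8541.
Both eigenvalues > 0, so H is positive definite -> x* is a strict local min.

min


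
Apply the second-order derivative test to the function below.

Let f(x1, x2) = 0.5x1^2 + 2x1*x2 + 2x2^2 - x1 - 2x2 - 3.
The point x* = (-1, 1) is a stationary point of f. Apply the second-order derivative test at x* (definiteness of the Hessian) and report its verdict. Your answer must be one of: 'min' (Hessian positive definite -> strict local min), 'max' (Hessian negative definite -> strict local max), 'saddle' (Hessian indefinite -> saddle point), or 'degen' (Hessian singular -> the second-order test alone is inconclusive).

Compute the Hessian H = grad^2 f:
  H = [[1, 2], [2, 4]]
Verify stationarity: grad f(x*) = H x* + g = (0, 0).
Eigenvalues of H: 0, 5.
H has a zero eigenvalue (singular; positive semidefinite but not definite), so H is neither positive definite, negative definite, nor indefinite. The second-order test alone is inconclusive -> degen.
(Indeed, f is constant along the null direction of H through x*, so x* is not a strict local extremum.)

degen


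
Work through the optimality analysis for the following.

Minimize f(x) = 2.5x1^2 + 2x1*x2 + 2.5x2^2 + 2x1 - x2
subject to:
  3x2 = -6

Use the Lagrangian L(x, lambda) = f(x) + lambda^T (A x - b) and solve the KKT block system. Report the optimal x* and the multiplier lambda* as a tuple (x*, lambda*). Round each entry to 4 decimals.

Form the Lagrangian:
  L(x, lambda) = (1/2) x^T Q x + c^T x + lambda^T (A x - b)
Stationarity (grad_x L = 0): Q x + c + A^T lambda = 0.
Primal feasibility: A x = b.

This gives the KKT block system:
  [ Q   A^T ] [ x     ]   [-c ]
  [ A    0  ] [ lambda ] = [ b ]

Solving the linear system:
  x*      = (0.4, -2)
  lambda* = (3.4)
  f(x*)   = 11.6

x* = (0.4, -2), lambda* = (3.4)


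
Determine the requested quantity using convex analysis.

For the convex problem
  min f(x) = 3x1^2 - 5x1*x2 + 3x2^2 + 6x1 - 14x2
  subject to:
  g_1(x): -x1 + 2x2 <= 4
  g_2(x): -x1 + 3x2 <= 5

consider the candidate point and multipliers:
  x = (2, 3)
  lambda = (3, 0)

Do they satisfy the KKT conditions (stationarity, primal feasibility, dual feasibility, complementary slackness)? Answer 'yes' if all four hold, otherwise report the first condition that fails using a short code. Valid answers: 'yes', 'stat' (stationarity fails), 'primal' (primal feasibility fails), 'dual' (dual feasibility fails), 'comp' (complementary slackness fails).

Gradient of f: grad f(x) = Q x + c = (3, -6)
Constraint values g_i(x) = a_i^T x - b_i:
  g_1((2, 3)) = 0
  g_2((2, 3)) = 2
Stationarity residual: grad f(x) + sum_i lambda_i a_i = (0, 0)
  -> stationarity OK
Primal feasibility (all g_i <= 0): FAILS
Dual feasibility (all lambda_i >= 0): OK
Complementary slackness (lambda_i * g_i(x) = 0 for all i): OK

Verdict: the first failing condition is primal_feasibility -> primal.

primal


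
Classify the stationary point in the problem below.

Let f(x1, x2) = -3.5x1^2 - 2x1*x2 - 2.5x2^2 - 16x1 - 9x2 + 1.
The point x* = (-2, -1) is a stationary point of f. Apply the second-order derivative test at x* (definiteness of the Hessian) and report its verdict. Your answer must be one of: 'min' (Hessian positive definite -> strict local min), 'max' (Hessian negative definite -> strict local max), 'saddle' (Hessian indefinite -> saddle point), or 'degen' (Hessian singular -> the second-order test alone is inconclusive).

Compute the Hessian H = grad^2 f:
  H = [[-7, -2], [-2, -5]]
Verify stationarity: grad f(x*) = H x* + g = (0, 0).
Eigenvalues of H: -8.2361, -3.7639.
Both eigenvalues < 0, so H is negative definite -> x* is a strict local max.

max


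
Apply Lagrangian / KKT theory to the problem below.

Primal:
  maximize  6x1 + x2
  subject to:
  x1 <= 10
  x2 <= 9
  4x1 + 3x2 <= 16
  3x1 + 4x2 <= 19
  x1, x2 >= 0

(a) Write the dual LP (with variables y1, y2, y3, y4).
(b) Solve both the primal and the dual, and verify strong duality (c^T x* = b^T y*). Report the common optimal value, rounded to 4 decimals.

The standard primal-dual pair for 'max c^T x s.t. A x <= b, x >= 0' is:
  Dual:  min b^T y  s.t.  A^T y >= c,  y >= 0.

So the dual LP is:
  minimize  10y1 + 9y2 + 16y3 + 19y4
  subject to:
    y1 + 4y3 + 3y4 >= 6
    y2 + 3y3 + 4y4 >= 1
    y1, y2, y3, y4 >= 0

Solving the primal: x* = (4, 0).
  primal value c^T x* = 24.
Solving the dual: y* = (0, 0, 1.5, 0).
  dual value b^T y* = 24.
Strong duality: c^T x* = b^T y*. Confirmed.

24


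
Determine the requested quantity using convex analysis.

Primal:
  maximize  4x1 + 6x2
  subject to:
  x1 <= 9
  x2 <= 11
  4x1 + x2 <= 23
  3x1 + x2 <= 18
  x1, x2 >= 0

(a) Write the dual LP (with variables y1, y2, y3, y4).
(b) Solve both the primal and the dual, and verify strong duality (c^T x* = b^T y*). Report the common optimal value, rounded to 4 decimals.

The standard primal-dual pair for 'max c^T x s.t. A x <= b, x >= 0' is:
  Dual:  min b^T y  s.t.  A^T y >= c,  y >= 0.

So the dual LP is:
  minimize  9y1 + 11y2 + 23y3 + 18y4
  subject to:
    y1 + 4y3 + 3y4 >= 4
    y2 + y3 + y4 >= 6
    y1, y2, y3, y4 >= 0

Solving the primal: x* = (2.3333, 11).
  primal value c^T x* = 75.3333.
Solving the dual: y* = (0, 4.6667, 0, 1.3333).
  dual value b^T y* = 75.3333.
Strong duality: c^T x* = b^T y*. Confirmed.

75.3333


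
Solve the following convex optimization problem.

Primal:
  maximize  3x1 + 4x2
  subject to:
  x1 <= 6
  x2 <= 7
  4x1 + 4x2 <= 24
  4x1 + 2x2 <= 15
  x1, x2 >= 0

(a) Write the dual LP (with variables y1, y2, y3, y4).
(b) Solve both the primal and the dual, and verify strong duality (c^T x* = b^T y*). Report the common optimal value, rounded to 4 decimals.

The standard primal-dual pair for 'max c^T x s.t. A x <= b, x >= 0' is:
  Dual:  min b^T y  s.t.  A^T y >= c,  y >= 0.

So the dual LP is:
  minimize  6y1 + 7y2 + 24y3 + 15y4
  subject to:
    y1 + 4y3 + 4y4 >= 3
    y2 + 4y3 + 2y4 >= 4
    y1, y2, y3, y4 >= 0

Solving the primal: x* = (0, 6).
  primal value c^T x* = 24.
Solving the dual: y* = (0, 0, 1, 0).
  dual value b^T y* = 24.
Strong duality: c^T x* = b^T y*. Confirmed.

24


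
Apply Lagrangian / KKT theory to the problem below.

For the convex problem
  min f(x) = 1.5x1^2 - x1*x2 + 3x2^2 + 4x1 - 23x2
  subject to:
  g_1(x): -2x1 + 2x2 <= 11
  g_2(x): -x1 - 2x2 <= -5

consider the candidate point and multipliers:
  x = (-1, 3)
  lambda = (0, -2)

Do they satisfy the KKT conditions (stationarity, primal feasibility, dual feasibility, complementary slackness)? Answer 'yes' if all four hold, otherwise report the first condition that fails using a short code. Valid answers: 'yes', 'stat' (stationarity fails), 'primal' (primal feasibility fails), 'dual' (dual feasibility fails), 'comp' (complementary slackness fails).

Gradient of f: grad f(x) = Q x + c = (-2, -4)
Constraint values g_i(x) = a_i^T x - b_i:
  g_1((-1, 3)) = -3
  g_2((-1, 3)) = 0
Stationarity residual: grad f(x) + sum_i lambda_i a_i = (0, 0)
  -> stationarity OK
Primal feasibility (all g_i <= 0): OK
Dual feasibility (all lambda_i >= 0): FAILS
Complementary slackness (lambda_i * g_i(x) = 0 for all i): OK

Verdict: the first failing condition is dual_feasibility -> dual.

dual


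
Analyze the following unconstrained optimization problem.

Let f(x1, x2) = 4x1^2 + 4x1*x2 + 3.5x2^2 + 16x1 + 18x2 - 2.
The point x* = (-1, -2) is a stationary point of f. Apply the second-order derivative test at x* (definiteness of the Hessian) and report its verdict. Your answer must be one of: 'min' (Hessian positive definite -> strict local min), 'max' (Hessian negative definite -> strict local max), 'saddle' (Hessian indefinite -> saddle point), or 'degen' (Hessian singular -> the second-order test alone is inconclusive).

Compute the Hessian H = grad^2 f:
  H = [[8, 4], [4, 7]]
Verify stationarity: grad f(x*) = H x* + g = (0, 0).
Eigenvalues of H: 3.4689, 11.5311.
Both eigenvalues > 0, so H is positive definite -> x* is a strict local min.

min


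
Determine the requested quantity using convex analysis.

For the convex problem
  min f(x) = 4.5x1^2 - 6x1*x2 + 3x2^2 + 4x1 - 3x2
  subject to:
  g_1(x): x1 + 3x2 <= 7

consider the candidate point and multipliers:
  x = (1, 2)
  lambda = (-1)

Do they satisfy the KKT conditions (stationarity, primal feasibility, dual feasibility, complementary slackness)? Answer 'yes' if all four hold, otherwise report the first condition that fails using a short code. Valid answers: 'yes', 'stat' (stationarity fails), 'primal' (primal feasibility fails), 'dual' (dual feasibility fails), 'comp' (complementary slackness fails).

Gradient of f: grad f(x) = Q x + c = (1, 3)
Constraint values g_i(x) = a_i^T x - b_i:
  g_1((1, 2)) = 0
Stationarity residual: grad f(x) + sum_i lambda_i a_i = (0, 0)
  -> stationarity OK
Primal feasibility (all g_i <= 0): OK
Dual feasibility (all lambda_i >= 0): FAILS
Complementary slackness (lambda_i * g_i(x) = 0 for all i): OK

Verdict: the first failing condition is dual_feasibility -> dual.

dual


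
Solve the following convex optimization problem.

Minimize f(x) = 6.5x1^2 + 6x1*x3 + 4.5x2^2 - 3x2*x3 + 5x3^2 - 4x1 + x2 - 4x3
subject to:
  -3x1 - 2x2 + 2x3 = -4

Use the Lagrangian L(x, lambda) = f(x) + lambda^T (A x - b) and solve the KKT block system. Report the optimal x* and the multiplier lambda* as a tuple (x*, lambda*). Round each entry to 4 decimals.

Form the Lagrangian:
  L(x, lambda) = (1/2) x^T Q x + c^T x + lambda^T (A x - b)
Stationarity (grad_x L = 0): Q x + c + A^T lambda = 0.
Primal feasibility: A x = b.

This gives the KKT block system:
  [ Q   A^T ] [ x     ]   [-c ]
  [ A    0  ] [ lambda ] = [ b ]

Solving the linear system:
  x*      = (0.9344, 0.1217, -0.4767)
  lambda* = (1.7626)
  f(x*)   = 2.6704

x* = (0.9344, 0.1217, -0.4767), lambda* = (1.7626)


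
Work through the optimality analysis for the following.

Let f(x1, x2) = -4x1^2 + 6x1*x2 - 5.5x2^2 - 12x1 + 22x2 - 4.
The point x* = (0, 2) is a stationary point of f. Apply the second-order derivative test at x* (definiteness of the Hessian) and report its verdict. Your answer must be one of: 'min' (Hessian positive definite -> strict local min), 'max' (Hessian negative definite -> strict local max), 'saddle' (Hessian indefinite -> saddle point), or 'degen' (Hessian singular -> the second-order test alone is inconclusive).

Compute the Hessian H = grad^2 f:
  H = [[-8, 6], [6, -11]]
Verify stationarity: grad f(x*) = H x* + g = (0, 0).
Eigenvalues of H: -15.6847, -3.3153.
Both eigenvalues < 0, so H is negative definite -> x* is a strict local max.

max


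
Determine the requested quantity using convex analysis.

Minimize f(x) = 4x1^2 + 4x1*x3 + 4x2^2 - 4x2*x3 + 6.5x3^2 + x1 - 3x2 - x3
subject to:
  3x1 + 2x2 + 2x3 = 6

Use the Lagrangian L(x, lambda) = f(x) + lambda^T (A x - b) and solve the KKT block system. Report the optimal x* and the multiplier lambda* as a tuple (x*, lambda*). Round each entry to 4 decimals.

Form the Lagrangian:
  L(x, lambda) = (1/2) x^T Q x + c^T x + lambda^T (A x - b)
Stationarity (grad_x L = 0): Q x + c + A^T lambda = 0.
Primal feasibility: A x = b.

This gives the KKT block system:
  [ Q   A^T ] [ x     ]   [-c ]
  [ A    0  ] [ lambda ] = [ b ]

Solving the linear system:
  x*      = (0.5056, 1.4528, 0.7889)
  lambda* = (-2.7333)
  f(x*)   = 5.8792

x* = (0.5056, 1.4528, 0.7889), lambda* = (-2.7333)
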